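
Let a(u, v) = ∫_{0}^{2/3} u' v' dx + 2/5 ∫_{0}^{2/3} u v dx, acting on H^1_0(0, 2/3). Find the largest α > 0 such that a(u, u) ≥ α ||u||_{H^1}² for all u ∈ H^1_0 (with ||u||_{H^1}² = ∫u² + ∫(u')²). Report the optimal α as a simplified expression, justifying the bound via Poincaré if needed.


α = (8 + 45*π^2)/(5*(4 + 9*π^2))

Coercivity of a(·,·) on H^1_0(0, 2/3) means a(u, u) ≥ α ||u||_{H^1}² for every u ∈ H^1_0.
The interval has length L = 2/3, and Poincaré/coercivity depend only on L. Here a(u, u) = ∫(u')² + (2/5)·∫u².
Here 0 < c = 2/5 < 1. The condition a(u,u) ≥ α||u||_{H^1}² reads (1−α)∫(u')² ≥ (α−c)∫u². Any admissible α is ≤ 1 (rapidly oscillating u have ∫u²/∫(u')² → 0), and α = 1 would force 0 ≥ (1−c)∫u², impossible since c < 1; so 1−α > 0. By the sharp Poincaré inequality on H^1_0 of an interval of length L, ∫(u')² ≥ (π/L)²∫u² with equality for the first sine mode sin(π(x−x₀)/L) (x₀ the left endpoint), so the inequality holds for all u iff (1−α)(π/L)² ≥ α − c, i.e. α ≤ ((π/L)² + c)/((π/L)² + 1) = (1 + c(L/π)²)/(1 + (L/π)²). With (π/L)² = 9*π^2/4 and c = 2/5, the largest admissible constant is α = ((π/L)² + c)/((π/L)² + 1).
Simplifying, α = (8 + 45*π^2)/(5*(4 + 9*π^2)).


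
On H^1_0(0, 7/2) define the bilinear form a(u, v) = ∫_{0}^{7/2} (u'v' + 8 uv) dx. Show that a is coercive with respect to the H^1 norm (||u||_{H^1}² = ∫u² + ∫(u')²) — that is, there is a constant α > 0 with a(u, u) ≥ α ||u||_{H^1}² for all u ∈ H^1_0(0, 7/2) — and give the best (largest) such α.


α = 1

Coercivity of a(·,·) on H^1_0(0, 7/2) means a(u, u) ≥ α ||u||_{H^1}² for every u ∈ H^1_0.
The interval has length L = 7/2, and Poincaré/coercivity depend only on L. Here a(u, u) = ∫(u')² + (8)·∫u².
Here c = 8 ≥ 1, so a(u,u) = ∫(u')² + c∫u² ≥ ∫(u')² + ∫u² = ||u||_{H^1}², i.e. α = 1 works. No larger α is possible: a(u,u) ≥ α||u||_{H^1}² means (1−α)∫(u')² ≥ (α−c)∫u², and for the modes u_n = sin(nπ(x−x₀)/L) (x₀ the left endpoint) one has ∫u_n²/∫(u_n')² = (L/(nπ))² → 0, so a(u_n,u_n)/||u_n||_{H^1}² → 1. Hence the optimal constant is α = 1.
Therefore α = 1.


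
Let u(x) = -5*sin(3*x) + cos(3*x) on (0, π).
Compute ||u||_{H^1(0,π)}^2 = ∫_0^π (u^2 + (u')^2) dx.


||u||_{H^1(0,π)}^2 = 130*π

u'(x) = -3*sin(3*x) - 15*cos(3*x).
Expand u² and (u')² and integrate term by term on (0, π), using: for integers n ≥ 1, ∫_0^π sin²(nx) dx = ∫_0^π cos²(nx) dx = π/2; for n ≠ n', ∫_0^π sin(nx)sin(n'x) dx = ∫_0^π cos(nx)cos(n'x) dx = 0; and by product-to-sum, ∫_0^π sin(nx)cos(n'x) dx = ½∫_0^π [sin((n+n')x) + sin((n−n')x)] dx, which is 0 when n+n' is even and 2n/(n²−n'²) when n+n' is odd (it need not vanish on (0, π)).
  u² squared terms: (-5)²·∫sin(3x)² dx = 25·π/2 = 25*π/2;  (1)²·∫cos(3x)² dx = 1·π/2 = π/2.
  u² cross terms: 2·(-5)·(1)·∫sin(3x)·cos(3x) dx = -10·(0) = 0.
  So ∫_0^π u² dx = 25*π/2 + π/2 + 0 = 13*π.
  (u')² squared terms: (-15)²·∫cos(3x)² dx = 225·π/2 = 225*π/2;  (-3)²·∫sin(3x)² dx = 9·π/2 = 9*π/2.
  (u')² cross terms: 2·(-15)·(-3)·∫cos(3x)·sin(3x) dx = 90·(0) = 0.
  So ∫_0^π (u')² dx = 225*π/2 + 9*π/2 + 0 = 117*π.
||u||_{H^1}^2 = (13*π) + (117*π) = 130*π.


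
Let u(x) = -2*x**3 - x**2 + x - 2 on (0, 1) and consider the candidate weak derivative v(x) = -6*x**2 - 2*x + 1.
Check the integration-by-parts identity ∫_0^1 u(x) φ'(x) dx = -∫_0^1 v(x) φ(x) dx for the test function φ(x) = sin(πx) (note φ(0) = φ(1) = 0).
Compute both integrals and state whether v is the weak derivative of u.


LHS = -24/π^3 + 6/π, RHS = -24/π^3 + 6/π. Yes, v = u' weakly.

u(x) = -2*x**3 - x**2 + x - 2, classical derivative u'(x) = -6*x**2 - 2*x + 1.
φ(x) = sin(πx), so φ'(x) = π*cos(π*x).
Note φ(0) = φ(1) = 0, so the boundary term u·φ vanishes.
LHS = ∫_0^1 u(x) φ'(x) dx = ∫_0^1 (-2*π*x^3*cos(π*x) - π*x^2*cos(π*x) + π*x*cos(π*x) - 2*π*cos(π*x)) dx. Term by term:
  ∫_0^1 -2*π*cos(π*x) dx = 0;  ∫_0^1 π*x*cos(π*x) dx = -2/π;  ∫_0^1 -π*x^2*cos(π*x) dx = 2/π;
  ∫_0^1 -2*π*x^3*cos(π*x) dx = -24/π^3 + 6/π.
Sum: 0 − 2/π + 2/π + -24/π^3 + 6/π = -24/π^3 + 6/π.
So LHS = -24/π^3 + 6/π.
∫_0^1 v(x) φ(x) dx = ∫_0^1 (-6*x^2*sin(π*x) - 2*x*sin(π*x) + sin(π*x)) dx. Term by term:
  ∫_0^1 -6*x^2*sin(π*x) dx = -6/π + 24/π^3;  ∫_0^1 -2*x*sin(π*x) dx = -2/π;  ∫_0^1 sin(π*x) dx = 2/π.
Sum: -6/π + 24/π^3 − 2/π + 2/π = -6/π + 24/π^3.
So RHS = -∫_0^1 v(x) φ(x) dx = -24/π^3 + 6/π.
LHS = RHS, so the identity holds for this test φ.
Moreover u is smooth here and v(x) = u'(x) = -6*x**2 - 2*x + 1 pointwise, so the identity holds for every test function. Hence v is the weak derivative of u.


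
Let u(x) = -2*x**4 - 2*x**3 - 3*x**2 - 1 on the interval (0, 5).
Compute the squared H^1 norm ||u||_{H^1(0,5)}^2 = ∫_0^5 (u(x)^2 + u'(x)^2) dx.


||u||_{H^1}^2 = 159833690/63

The H^1 norm (squared) on an interval (0, L) is
  ||u||_{H^1}^2 = ∫_0^L u(x)^2 dx + ∫_0^L u'(x)^2 dx.
Compute u'(x) = -8*x**3 - 6*x**2 - 6*x.
Then u(x)^2 = 4*x**8 + 8*x**7 + 16*x**6 + 12*x**5 + 13*x**4 + 4*x**3 + 6*x**2 + 1 and u'(x)^2 = 64*x**6 + 96*x**5 + 132*x**4 + 72*x**3 + 36*x**2.
Integrate each monomial from 0 to 5 using ∫_0^5 c·x^n dx = c·5^(n+1)/(n+1):
  ∫_0^5 u(x)^2 dx = ∫_0^5 (4*x^8 + 8*x^7 + 16*x^6 + 12*x^5 + 13*x^4 + 4*x^3 + 6*x^2 + 1) dx. Term by term:
    ∫_0^5 4*x^8 dx = 7812500/9;  ∫_0^5 8*x^7 dx = 390625;  ∫_0^5 16*x^6 dx = 1250000/7;
    ∫_0^5 12*x^5 dx = 31250;  ∫_0^5 13*x^4 dx = 8125;  ∫_0^5 4*x^3 dx = 625;
    ∫_0^5 6*x^2 dx = 250;  ∫_0^5 1 dx = 5.
  Sum: 7812500/9 + 390625 + 1250000/7 + 31250 + 8125 + 625 + 250 + 5 = 93082940/63.
  ∫_0^5 u'(x)^2 dx = ∫_0^5 (64*x^6 + 96*x^5 + 132*x^4 + 72*x^3 + 36*x^2) dx. Term by term:
    ∫_0^5 64*x^6 dx = 5000000/7;  ∫_0^5 96*x^5 dx = 250000;  ∫_0^5 132*x^4 dx = 82500;
    ∫_0^5 72*x^3 dx = 11250;  ∫_0^5 36*x^2 dx = 1500.
  Sum: 5000000/7 + 250000 + 82500 + 11250 + 1500 = 7416750/7.
Adding: ||u||_{H^1}^2 = 93082940/63 + 7416750/7 = 159833690/63.


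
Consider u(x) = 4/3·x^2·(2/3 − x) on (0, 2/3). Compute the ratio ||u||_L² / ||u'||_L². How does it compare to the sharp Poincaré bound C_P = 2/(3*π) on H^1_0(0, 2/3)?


||u||_L² / ||u'||_L² = sqrt(14)/21 < C_P = 2/(3*π).

u(x) = 4/3·x^2·(2/3 − x), so u'(x) = 4*x*(4 - 9*x)/9.
u(x) = 4/3·x^2·(2/3 − x) vanishes at x = 0 and x = 2/3, so u ∈ H^1_0(0, 2/3). Differentiate via the product rule and integrate the resulting polynomials term by term.
  ∫_0^2/3 u² dx = ∫_0^2/3 (16*x^6/9 - 64*x^5/27 + 64*x^4/81) dx. Term by term:
    ∫_0^2/3 16*x^6/9 dx = 2048/137781;  ∫_0^2/3 -64*x^5/27 dx = -2048/59049;  ∫_0^2/3 64*x^4/81 dx = 2048/98415.
  Sum: 2048/137781 − 2048/59049 + 2048/98415 = 2048/2066715.
  ∫_0^2/3 (u')² dx = ∫_0^2/3 (16*x^4 - 128*x^3/9 + 256*x^2/81) dx. Term by term:
    ∫_0^2/3 16*x^4 dx = 512/1215;  ∫_0^2/3 -128*x^3/9 dx = -512/729;  ∫_0^2/3 256*x^2/81 dx = 2048/6561.
  Sum: 512/1215 − 512/729 + 2048/6561 = 1024/32805.
∫_0^2/3 u² dx = 2048/2066715, so ||u||_L² = 32*sqrt(70)/8505.
∫_0^2/3 (u')² dx = 1024/32805, so ||u'||_L² = 32*sqrt(5)/405.
Ratio ||u||_L² / ||u'||_L² = sqrt(14)/21.
Sharp Poincaré constant on H^1_0(0, 2/3) is C_P = L/π = 2/(3*π), achieved by sin(3*π/2·x).
A polynomial bump cannot attain the sharp Poincaré constant (only the first sine eigenfunction does), so the ratio is strictly less than C_P, consistent with ||u||_L² ≤ C_P ||u'||_L².


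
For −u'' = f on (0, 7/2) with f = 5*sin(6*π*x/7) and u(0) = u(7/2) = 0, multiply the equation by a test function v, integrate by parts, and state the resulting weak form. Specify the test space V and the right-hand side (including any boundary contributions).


V = H^1_0(0, 7/2) (so v(0) = v(7/2) = 0); weak form: ∫_0^7/2 u'v' dx = ∫_0^7/2 (5*sin(6*π*x/7)) v dx for all v ∈ V.

Multiply both sides by a test function v and integrate from 0 to 7/2:
  ∫_0^7/2 −u''(x) v(x) dx = ∫_0^7/2 f(x) v(x) dx.
Integrate the LHS by parts once:
  ∫_0^7/2 −u'' v dx = −[u'(x) v(x)]_0^7/2 + ∫_0^7/2 u'(x) v'(x) dx.
Thus ∫_0^7/2 u'(x) v'(x) dx = ∫_0^7/2 f(x) v(x) dx + [u'(x) v(x)]_0^7/2.
Choose V so that boundary terms are either known or forced to vanish.
u is Dirichlet: u(0) = u(7/2) = 0. Let V = H^1_0(0, 7/2); then v(0) = v(7/2) = 0, and [u' v]_0^7/2 = 0.
Weak formulation: find u (satisfying any essential BC) such that ∫_0^7/2 u'(x) v'(x) dx = ∫_0^7/2 f v dx for all v ∈ V.
Substituting f(x) = 5*sin(6*π*x/7), the right-hand side is ∫_0^7/2 (5*sin(6*π*x/7)) v dx.


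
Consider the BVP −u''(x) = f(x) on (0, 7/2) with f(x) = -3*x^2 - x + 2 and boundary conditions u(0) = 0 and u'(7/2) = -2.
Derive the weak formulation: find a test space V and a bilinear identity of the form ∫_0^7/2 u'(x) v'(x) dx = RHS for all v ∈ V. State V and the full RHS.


V = {v ∈ H^1(0, 7/2) : v(0) = 0} (test functions vanish at x = 0 where u is specified); weak form: ∫_0^7/2 u'v' dx = ∫_0^7/2 (-3*x^2 - x + 2) v dx − 2·v(7/2) for all v ∈ V.

Multiply both sides by a test function v and integrate from 0 to 7/2:
  ∫_0^7/2 −u''(x) v(x) dx = ∫_0^7/2 f(x) v(x) dx.
Integrate the LHS by parts once:
  ∫_0^7/2 −u'' v dx = −[u'(x) v(x)]_0^7/2 + ∫_0^7/2 u'(x) v'(x) dx.
Thus ∫_0^7/2 u'(x) v'(x) dx = ∫_0^7/2 f(x) v(x) dx + [u'(x) v(x)]_0^7/2.
Choose V so that boundary terms are either known or forced to vanish.
Mixed BC: u(0) = 0 (Dirichlet) and u'(7/2) = -2 (Neumann). Define V = {v ∈ H^1(0, 7/2) : v(0) = 0}. Then [u' v]_0^7/2 = u'(7/2)·v(7/2) − u'(0)·0 = − 2·v(7/2).
Weak formulation: find u (satisfying any essential BC) such that ∫_0^7/2 u'(x) v'(x) dx = ∫_0^7/2 f v dx − 2·v(7/2) for all v ∈ V (Dirichlet at 0 absorbed into V; Neumann datum at x = 7/2 contributes the boundary term).
Substituting f(x) = -3*x^2 - x + 2, the right-hand side is ∫_0^7/2 (-3*x^2 - x + 2) v dx − 2·v(7/2).


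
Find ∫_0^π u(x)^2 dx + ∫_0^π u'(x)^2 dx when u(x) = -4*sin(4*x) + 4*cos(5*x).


||u||_{H^1(0,π)}^2 = 6656/9 + 344*π

u'(x) = -20*sin(5*x) - 16*cos(4*x).
Expand u² and (u')² and integrate term by term on (0, π), using: for integers n ≥ 1, ∫_0^π sin²(nx) dx = ∫_0^π cos²(nx) dx = π/2; for n ≠ n', ∫_0^π sin(nx)sin(n'x) dx = ∫_0^π cos(nx)cos(n'x) dx = 0; and by product-to-sum, ∫_0^π sin(nx)cos(n'x) dx = ½∫_0^π [sin((n+n')x) + sin((n−n')x)] dx, which is 0 when n+n' is even and 2n/(n²−n'²) when n+n' is odd (it need not vanish on (0, π)).
  u² squared terms: (-4)²·∫sin(4x)² dx = 16·π/2 = 8*π;  (4)²·∫cos(5x)² dx = 16·π/2 = 8*π.
  u² cross terms: 2·(-4)·(4)·∫sin(4x)·cos(5x) dx = -32·(-8/9) = 256/9.
  So ∫_0^π u² dx = 8*π + 8*π + 256/9 = 256/9 + 16*π.
  (u')² squared terms: (-20)²·∫sin(5x)² dx = 400·π/2 = 200*π;  (-16)²·∫cos(4x)² dx = 256·π/2 = 128*π.
  (u')² cross terms: 2·(-20)·(-16)·∫sin(5x)·cos(4x) dx = 640·(10/9) = 6400/9.
  So ∫_0^π (u')² dx = 200*π + 128*π + 6400/9 = 6400/9 + 328*π.
||u||_{H^1}^2 = (256/9 + 16*π) + (6400/9 + 328*π) = 6656/9 + 344*π.


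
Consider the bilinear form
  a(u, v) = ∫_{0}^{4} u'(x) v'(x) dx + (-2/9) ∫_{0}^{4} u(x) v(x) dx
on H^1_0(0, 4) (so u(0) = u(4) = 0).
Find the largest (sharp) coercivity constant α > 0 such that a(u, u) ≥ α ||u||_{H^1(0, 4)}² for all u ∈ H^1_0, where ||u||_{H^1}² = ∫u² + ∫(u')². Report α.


α = (-32/9 + π^2)/(π^2 + 16)

Coercivity of a(·,·) on H^1_0(0, 4) means a(u, u) ≥ α ||u||_{H^1}² for every u ∈ H^1_0.
The interval has length L = 4, and Poincaré/coercivity depend only on L. Here a(u, u) = ∫(u')² + (-2/9)·∫u².
Here c = -2/9 < 0 with |c| < (π/L)² = π^2/16, so coercivity still holds. The condition a(u,u) ≥ α||u||_{H^1}² reads (1−α)∫(u')² ≥ (α−c)∫u². Any admissible α is ≤ 1 (rapidly oscillating u have ∫u²/∫(u')² → 0), and α = 1 would force 0 ≥ (1−c)∫u², impossible since c < 1; so 1−α > 0. By the sharp Poincaré inequality on H^1_0 of an interval of length L, ∫(u')² ≥ (π/L)²∫u² with equality for the first sine mode sin(π(x−x₀)/L) (x₀ the left endpoint), so the inequality holds for all u iff (1−α)(π/L)² ≥ α − c, i.e. α ≤ ((π/L)² + c)/((π/L)² + 1) = (1 + c(L/π)²)/(1 + (L/π)²). (Direct route, valid since c ≤ 0: Poincaré gives c∫u² ≥ c(L/π)²∫(u')², so a(u,u) ≥ (1 + c(L/π)²)∫(u')², while ||u||_{H^1}² ≤ (1 + (L/π)²)∫(u')²; dividing yields the same α.) With (π/L)² = π^2/16 and c = -2/9, the largest admissible constant is α = ((π/L)² + c)/((π/L)² + 1).
Simplifying, α = (-32/9 + π^2)/(π^2 + 16).


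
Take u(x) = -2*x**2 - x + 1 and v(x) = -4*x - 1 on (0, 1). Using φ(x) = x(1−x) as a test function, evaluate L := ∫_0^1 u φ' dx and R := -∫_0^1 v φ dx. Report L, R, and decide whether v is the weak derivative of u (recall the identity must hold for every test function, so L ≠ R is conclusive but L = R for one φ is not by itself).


LHS = 1/2, RHS = 1/2. Yes, v = u' weakly.

u(x) = -2*x**2 - x + 1, classical derivative u'(x) = -4*x - 1.
φ(x) = x(1−x), so φ'(x) = 1 - 2*x.
Note φ(0) = φ(1) = 0, so the boundary term u·φ vanishes.
LHS = ∫_0^1 u(x) φ'(x) dx = ∫_0^1 (4*x^3 - 3*x + 1) dx. Term by term:
  ∫_0^1 4*x^3 dx = 1;  ∫_0^1 -3*x dx = -3/2;  ∫_0^1 1 dx = 1.
Sum: 1 − 3/2 + 1 = 1/2.
So LHS = 1/2.
∫_0^1 v(x) φ(x) dx = ∫_0^1 (4*x^3 - 3*x^2 - x) dx. Term by term:
  ∫_0^1 4*x^3 dx = 1;  ∫_0^1 -3*x^2 dx = -1;  ∫_0^1 -x dx = -1/2.
Sum: 1 − 1 − 1/2 = -1/2.
So RHS = -∫_0^1 v(x) φ(x) dx = 1/2.
LHS = RHS, so the identity holds for this test φ.
Moreover u is smooth here and v(x) = u'(x) = -4*x - 1 pointwise, so the identity holds for every test function. Hence v is the weak derivative of u.


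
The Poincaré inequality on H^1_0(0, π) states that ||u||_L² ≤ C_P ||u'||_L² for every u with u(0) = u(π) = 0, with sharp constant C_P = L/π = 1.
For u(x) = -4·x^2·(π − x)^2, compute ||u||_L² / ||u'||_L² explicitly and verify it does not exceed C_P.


||u||_L² / ||u'||_L² = sqrt(3)*π/6 < C_P = 1.

u(x) = -4·x^2·(π − x)^2, so u'(x) = 8*x*(x*(π - x) - (x - π)^2).
u(x) = -4·x^2·(π − x)^2 vanishes at x = 0 and x = π, so u ∈ H^1_0(0, π). Differentiate via the product rule and integrate the resulting polynomials term by term.
  ∫_0^π u² dx = ∫_0^π (16*x^8 - 64*π*x^7 + 96*π^2*x^6 - 64*π^3*x^5 + 16*π^4*x^4) dx. Term by term:
    ∫_0^π 16*x^8 dx = 16*π^9/9;  ∫_0^π -64*π*x^7 dx = -8*π^9;  ∫_0^π 96*π^2*x^6 dx = 96*π^9/7;
    ∫_0^π -64*π^3*x^5 dx = -32*π^9/3;  ∫_0^π 16*π^4*x^4 dx = 16*π^9/5.
  Sum: 16*π^9/9 − 8*π^9 + 96*π^9/7 − 32*π^9/3 + 16*π^9/5 = 8*π^9/315.
  ∫_0^π (u')² dx = ∫_0^π (256*x^6 - 768*π*x^5 + 832*π^2*x^4 - 384*π^3*x^3 + 64*π^4*x^2) dx. Term by term:
    ∫_0^π 256*x^6 dx = 256*π^7/7;  ∫_0^π -768*π*x^5 dx = -128*π^7;  ∫_0^π 832*π^2*x^4 dx = 832*π^7/5;
    ∫_0^π -384*π^3*x^3 dx = -96*π^7;  ∫_0^π 64*π^4*x^2 dx = 64*π^7/3.
  Sum: 256*π^7/7 − 128*π^7 + 832*π^7/5 − 96*π^7 + 64*π^7/3 = 32*π^7/105.
∫_0^π u² dx = 8*π^9/315, so ||u||_L² = 2*sqrt(70)*π^(9/2)/105.
∫_0^π (u')² dx = 32*π^7/105, so ||u'||_L² = 4*sqrt(210)*π^(7/2)/105.
Ratio ||u||_L² / ||u'||_L² = sqrt(3)*π/6.
Sharp Poincaré constant on H^1_0(0, π) is C_P = L/π = 1, achieved by sin(x).
A polynomial bump cannot attain the sharp Poincaré constant (only the first sine eigenfunction does), so the ratio is strictly less than C_P, consistent with ||u||_L² ≤ C_P ||u'||_L².


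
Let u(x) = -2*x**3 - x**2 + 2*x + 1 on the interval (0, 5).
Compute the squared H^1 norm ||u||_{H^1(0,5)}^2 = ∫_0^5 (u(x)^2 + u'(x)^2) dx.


||u||_{H^1}^2 = 1573100/21

The H^1 norm (squared) on an interval (0, L) is
  ||u||_{H^1}^2 = ∫_0^L u(x)^2 dx + ∫_0^L u'(x)^2 dx.
Compute u'(x) = -6*x**2 - 2*x + 2.
Then u(x)^2 = 4*x**6 + 4*x**5 - 7*x**4 - 8*x**3 + 2*x**2 + 4*x + 1 and u'(x)^2 = 36*x**4 + 24*x**3 - 20*x**2 - 8*x + 4.
Integrate each monomial from 0 to 5 using ∫_0^5 c·x^n dx = c·5^(n+1)/(n+1):
  ∫_0^5 u(x)^2 dx = ∫_0^5 (4*x^6 + 4*x^5 - 7*x^4 - 8*x^3 + 2*x^2 + 4*x + 1) dx. Term by term:
    ∫_0^5 4*x^6 dx = 312500/7;  ∫_0^5 4*x^5 dx = 31250/3;  ∫_0^5 -7*x^4 dx = -4375;
    ∫_0^5 -8*x^3 dx = -1250;  ∫_0^5 2*x^2 dx = 250/3;  ∫_0^5 4*x dx = 50;
    ∫_0^5 1 dx = 5.
  Sum: 312500/7 + 31250/3 − 4375 − 1250 + 250/3 + 50 + 5 = 347010/7.
  ∫_0^5 u'(x)^2 dx = ∫_0^5 (36*x^4 + 24*x^3 - 20*x^2 - 8*x + 4) dx. Term by term:
    ∫_0^5 36*x^4 dx = 22500;  ∫_0^5 24*x^3 dx = 3750;  ∫_0^5 -20*x^2 dx = -2500/3;
    ∫_0^5 -8*x dx = -100;  ∫_0^5 4 dx = 20.
  Sum: 22500 + 3750 − 2500/3 − 100 + 20 = 76010/3.
Adding: ||u||_{H^1}^2 = 347010/7 + 76010/3 = 1573100/21.


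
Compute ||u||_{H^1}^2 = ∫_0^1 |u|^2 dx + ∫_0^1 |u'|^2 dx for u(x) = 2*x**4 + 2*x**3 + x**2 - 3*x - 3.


||u||_{H^1}^2 = 4565/126

The H^1 norm (squared) on an interval (0, L) is
  ||u||_{H^1}^2 = ∫_0^L u(x)^2 dx + ∫_0^L u'(x)^2 dx.
Compute u'(x) = 8*x**3 + 6*x**2 + 2*x - 3.
Then u(x)^2 = 4*x**8 + 8*x**7 + 8*x**6 - 8*x**5 - 23*x**4 - 18*x**3 + 3*x**2 + 18*x + 9 and u'(x)^2 = 64*x**6 + 96*x**5 + 68*x**4 - 24*x**3 - 32*x**2 - 12*x + 9.
Integrate each monomial from 0 to 1 using ∫_0^1 c·x^n dx = c·1^(n+1)/(n+1):
  ∫_0^1 u(x)^2 dx = ∫_0^1 (4*x^8 + 8*x^7 + 8*x^6 - 8*x^5 - 23*x^4 - 18*x^3 + 3*x^2 + 18*x + 9) dx. Term by term:
    ∫_0^1 4*x^8 dx = 4/9;  ∫_0^1 8*x^7 dx = 1;  ∫_0^1 8*x^6 dx = 8/7;
    ∫_0^1 -8*x^5 dx = -4/3;  ∫_0^1 -23*x^4 dx = -23/5;  ∫_0^1 -18*x^3 dx = -9/2;
    ∫_0^1 3*x^2 dx = 1;  ∫_0^1 18*x dx = 9;  ∫_0^1 9 dx = 9.
  Sum: 4/9 + 1 + 8/7 − 4/3 − 23/5 − 9/2 + 1 + 9 + 9 = 7027/630.
  ∫_0^1 u'(x)^2 dx = ∫_0^1 (64*x^6 + 96*x^5 + 68*x^4 - 24*x^3 - 32*x^2 - 12*x + 9) dx. Term by term:
    ∫_0^1 64*x^6 dx = 64/7;  ∫_0^1 96*x^5 dx = 16;  ∫_0^1 68*x^4 dx = 68/5;
    ∫_0^1 -24*x^3 dx = -6;  ∫_0^1 -32*x^2 dx = -32/3;  ∫_0^1 -12*x dx = -6;
    ∫_0^1 9 dx = 9.
  Sum: 64/7 + 16 + 68/5 − 6 − 32/3 − 6 + 9 = 2633/105.
Adding: ||u||_{H^1}^2 = 7027/630 + 2633/105 = 4565/126.


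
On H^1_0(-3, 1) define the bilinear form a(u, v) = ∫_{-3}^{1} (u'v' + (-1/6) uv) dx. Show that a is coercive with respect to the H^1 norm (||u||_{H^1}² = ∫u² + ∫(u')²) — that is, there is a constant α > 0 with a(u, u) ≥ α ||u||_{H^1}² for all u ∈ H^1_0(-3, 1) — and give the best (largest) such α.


α = (-8/3 + π^2)/(π^2 + 16)

Coercivity of a(·,·) on H^1_0(-3, 1) means a(u, u) ≥ α ||u||_{H^1}² for every u ∈ H^1_0.
The interval has length L = 4, and Poincaré/coercivity depend only on L. Here a(u, u) = ∫(u')² + (-1/6)·∫u².
Here c = -1/6 < 0 with |c| < (π/L)² = π^2/16, so coercivity still holds. The condition a(u,u) ≥ α||u||_{H^1}² reads (1−α)∫(u')² ≥ (α−c)∫u². Any admissible α is ≤ 1 (rapidly oscillating u have ∫u²/∫(u')² → 0), and α = 1 would force 0 ≥ (1−c)∫u², impossible since c < 1; so 1−α > 0. By the sharp Poincaré inequality on H^1_0 of an interval of length L, ∫(u')² ≥ (π/L)²∫u² with equality for the first sine mode sin(π(x−x₀)/L) (x₀ the left endpoint), so the inequality holds for all u iff (1−α)(π/L)² ≥ α − c, i.e. α ≤ ((π/L)² + c)/((π/L)² + 1) = (1 + c(L/π)²)/(1 + (L/π)²). (Direct route, valid since c ≤ 0: Poincaré gives c∫u² ≥ c(L/π)²∫(u')², so a(u,u) ≥ (1 + c(L/π)²)∫(u')², while ||u||_{H^1}² ≤ (1 + (L/π)²)∫(u')²; dividing yields the same α.) With (π/L)² = π^2/16 and c = -1/6, the largest admissible constant is α = ((π/L)² + c)/((π/L)² + 1).
Simplifying, α = (-8/3 + π^2)/(π^2 + 16).


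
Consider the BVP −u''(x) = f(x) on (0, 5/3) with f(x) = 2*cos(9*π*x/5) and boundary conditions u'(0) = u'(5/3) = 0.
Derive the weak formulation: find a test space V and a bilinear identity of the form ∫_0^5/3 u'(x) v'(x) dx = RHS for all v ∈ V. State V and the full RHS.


V = H^1(0, 5/3) (no boundary constraint on v; u is determined up to an additive constant); weak form: ∫_0^5/3 u'v' dx = ∫_0^5/3 (2*cos(9*π*x/5)) v dx for all v ∈ V.

Multiply both sides by a test function v and integrate from 0 to 5/3:
  ∫_0^5/3 −u''(x) v(x) dx = ∫_0^5/3 f(x) v(x) dx.
Integrate the LHS by parts once:
  ∫_0^5/3 −u'' v dx = −[u'(x) v(x)]_0^5/3 + ∫_0^5/3 u'(x) v'(x) dx.
Thus ∫_0^5/3 u'(x) v'(x) dx = ∫_0^5/3 f(x) v(x) dx + [u'(x) v(x)]_0^5/3.
Choose V so that boundary terms are either known or forced to vanish.
u has homogeneous Neumann: u'(0) = u'(5/3) = 0. So [u' v]_0^5/3 = 0·v(5/3) − 0·v(0) = 0 for any v; take V = H^1(0, 5/3).
Weak formulation: find u (satisfying any essential BC) such that ∫_0^5/3 u'(x) v'(x) dx = ∫_0^5/3 f v dx for all v ∈ V (homogeneous Neumann, so boundary terms vanish).
Substituting f(x) = 2*cos(9*π*x/5), the right-hand side is ∫_0^5/3 (2*cos(9*π*x/5)) v dx.
Compatibility check (pure Neumann): taking v ≡ 1 ∈ V gives 0 = ∫_0^5/3 f dx + (0) − (0), i.e. ∫_0^5/3 f dx must equal u'(0) − u'(5/3) = 0. Indeed ∫_0^5/3 (2*cos(9*π*x/5)) dx = 0, so the data are compatible. The solution is then unique only up to an additive constant (fix it e.g. by requiring ∫_0^5/3 u dx = 0).


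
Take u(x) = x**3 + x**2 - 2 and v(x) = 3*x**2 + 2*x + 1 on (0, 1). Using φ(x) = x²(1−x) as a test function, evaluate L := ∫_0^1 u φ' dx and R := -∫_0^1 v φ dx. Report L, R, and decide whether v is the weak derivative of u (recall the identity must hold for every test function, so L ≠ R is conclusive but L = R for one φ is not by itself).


LHS = -1/5, RHS = -17/60. No, v is not the weak derivative of u.

u(x) = x**3 + x**2 - 2, classical derivative u'(x) = 3*x**2 + 2*x.
φ(x) = x²(1−x), so φ'(x) = x*(2 - 3*x).
Note φ(0) = φ(1) = 0, so the boundary term u·φ vanishes.
LHS = ∫_0^1 u(x) φ'(x) dx = ∫_0^1 (-3*x^5 - x^4 + 2*x^3 + 6*x^2 - 4*x) dx. Term by term:
  ∫_0^1 -3*x^5 dx = -1/2;  ∫_0^1 -x^4 dx = -1/5;  ∫_0^1 2*x^3 dx = 1/2;
  ∫_0^1 6*x^2 dx = 2;  ∫_0^1 -4*x dx = -2.
Sum: -1/2 − 1/5 + 1/2 + 2 − 2 = -1/5.
So LHS = -1/5.
∫_0^1 v(x) φ(x) dx = ∫_0^1 (-3*x^5 + x^4 + x^3 + x^2) dx. Term by term:
  ∫_0^1 -3*x^5 dx = -1/2;  ∫_0^1 x^4 dx = 1/5;  ∫_0^1 x^3 dx = 1/4;
  ∫_0^1 x^2 dx = 1/3.
Sum: -1/2 + 1/5 + 1/4 + 1/3 = 17/60.
So RHS = -∫_0^1 v(x) φ(x) dx = -17/60.
LHS − RHS = 1/12 ≠ 0, so the identity fails.
(For a valid weak derivative the identity must hold for EVERY test function, in particular this one. The failure shows v is NOT the weak derivative of u.)
Correct weak derivative would be u'(x) = 3*x**2 + 2*x.


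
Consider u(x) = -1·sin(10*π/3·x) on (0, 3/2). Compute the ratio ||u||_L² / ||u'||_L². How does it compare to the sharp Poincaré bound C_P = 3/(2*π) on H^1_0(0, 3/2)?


||u||_L² / ||u'||_L² = 3/(10*π) < C_P = 3/(2*π).

u(x) = -1·sin(10*π/3·x), so u'(x) = -10*π*cos(10*π*x/3)/3.
Writing u(x) = A·sin(kπx/L) with A = -1 and k = 5, use ∫_0^L sin²(kπx/L) dx = L/2 and ∫_0^L cos²(kπx/L) dx = L/2.
u² = 1·sin²(10*π/3·x) and (u')² = 100*π^2/9·cos²(10*π/3·x), and each of sin², cos² integrates to L/2 = 3/4 over (0, 3/2).
∫_0^3/2 u² dx = 3/4, so ||u||_L² = sqrt(3)/2.
∫_0^3/2 (u')² dx = 25*π^2/3, so ||u'||_L² = 5*sqrt(3)*π/3.
Ratio ||u||_L² / ||u'||_L² = 3/(10*π).
Sharp Poincaré constant on H^1_0(0, 3/2) is C_P = L/π = 3/(2*π), achieved by sin(2*π/3·x).
This is the k = 5 harmonic; the ratio L/(kπ) is strictly less than C_P = L/π, consistent with the sharp inequality ||u||_L² ≤ C_P ||u'||_L².


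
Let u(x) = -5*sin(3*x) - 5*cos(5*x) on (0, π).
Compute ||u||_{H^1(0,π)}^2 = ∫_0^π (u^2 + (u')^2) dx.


||u||_{H^1(0,π)}^2 = 450*π

u'(x) = 25*sin(5*x) - 15*cos(3*x).
Expand u² and (u')² and integrate term by term on (0, π), using: for integers n ≥ 1, ∫_0^π sin²(nx) dx = ∫_0^π cos²(nx) dx = π/2; for n ≠ n', ∫_0^π sin(nx)sin(n'x) dx = ∫_0^π cos(nx)cos(n'x) dx = 0; and by product-to-sum, ∫_0^π sin(nx)cos(n'x) dx = ½∫_0^π [sin((n+n')x) + sin((n−n')x)] dx, which is 0 when n+n' is even and 2n/(n²−n'²) when n+n' is odd (it need not vanish on (0, π)).
  u² squared terms: (-5)²·∫cos(5x)² dx = 25·π/2 = 25*π/2;  (-5)²·∫sin(3x)² dx = 25·π/2 = 25*π/2.
  u² cross terms: 2·(-5)·(-5)·∫cos(5x)·sin(3x) dx = 50·(0) = 0.
  So ∫_0^π u² dx = 25*π/2 + 25*π/2 + 0 = 25*π.
  (u')² squared terms: (-15)²·∫cos(3x)² dx = 225·π/2 = 225*π/2;  (25)²·∫sin(5x)² dx = 625·π/2 = 625*π/2.
  (u')² cross terms: 2·(-15)·(25)·∫cos(3x)·sin(5x) dx = -750·(0) = 0.
  So ∫_0^π (u')² dx = 225*π/2 + 625*π/2 + 0 = 425*π.
||u||_{H^1}^2 = (25*π) + (425*π) = 450*π.


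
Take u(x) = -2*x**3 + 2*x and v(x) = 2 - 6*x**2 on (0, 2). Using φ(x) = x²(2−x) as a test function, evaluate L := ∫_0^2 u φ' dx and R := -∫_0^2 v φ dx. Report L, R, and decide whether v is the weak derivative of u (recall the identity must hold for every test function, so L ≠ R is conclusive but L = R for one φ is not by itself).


LHS = 152/15, RHS = 152/15. Yes, v = u' weakly.

u(x) = -2*x**3 + 2*x, classical derivative u'(x) = 2 - 6*x**2.
φ(x) = x²(2−x), so φ'(x) = x*(4 - 3*x).
Note φ(0) = φ(2) = 0, so the boundary term u·φ vanishes.
LHS = ∫_0^2 u(x) φ'(x) dx = ∫_0^2 (6*x^5 - 8*x^4 - 6*x^3 + 8*x^2) dx. Term by term:
  ∫_0^2 6*x^5 dx = 64;  ∫_0^2 -8*x^4 dx = -256/5;  ∫_0^2 -6*x^3 dx = -24;
  ∫_0^2 8*x^2 dx = 64/3.
Sum: 64 − 256/5 − 24 + 64/3 = 152/15.
So LHS = 152/15.
∫_0^2 v(x) φ(x) dx = ∫_0^2 (6*x^5 - 12*x^4 - 2*x^3 + 4*x^2) dx. Term by term:
  ∫_0^2 6*x^5 dx = 64;  ∫_0^2 -12*x^4 dx = -384/5;  ∫_0^2 -2*x^3 dx = -8;
  ∫_0^2 4*x^2 dx = 32/3.
Sum: 64 − 384/5 − 8 + 32/3 = -152/15.
So RHS = -∫_0^2 v(x) φ(x) dx = 152/15.
LHS = RHS, so the identity holds for this test φ.
Moreover u is smooth here and v(x) = u'(x) = 2 - 6*x**2 pointwise, so the identity holds for every test function. Hence v is the weak derivative of u.


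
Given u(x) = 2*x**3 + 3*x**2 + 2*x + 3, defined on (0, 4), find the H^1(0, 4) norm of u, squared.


||u||_{H^1}^2 = 3847412/105

The H^1 norm (squared) on an interval (0, L) is
  ||u||_{H^1}^2 = ∫_0^L u(x)^2 dx + ∫_0^L u'(x)^2 dx.
Compute u'(x) = 6*x**2 + 6*x + 2.
Then u(x)^2 = 4*x**6 + 12*x**5 + 17*x**4 + 24*x**3 + 22*x**2 + 12*x + 9 and u'(x)^2 = 36*x**4 + 72*x**3 + 60*x**2 + 24*x + 4.
Integrate each monomial from 0 to 4 using ∫_0^4 c·x^n dx = c·4^(n+1)/(n+1):
  ∫_0^4 u(x)^2 dx = ∫_0^4 (4*x^6 + 12*x^5 + 17*x^4 + 24*x^3 + 22*x^2 + 12*x + 9) dx. Term by term:
    ∫_0^4 4*x^6 dx = 65536/7;  ∫_0^4 12*x^5 dx = 8192;  ∫_0^4 17*x^4 dx = 17408/5;
    ∫_0^4 24*x^3 dx = 1536;  ∫_0^4 22*x^2 dx = 1408/3;  ∫_0^4 12*x dx = 96;
    ∫_0^4 9 dx = 36.
  Sum: 65536/7 + 8192 + 17408/5 + 1536 + 1408/3 + 96 + 36 = 2433188/105.
  ∫_0^4 u'(x)^2 dx = ∫_0^4 (36*x^4 + 72*x^3 + 60*x^2 + 24*x + 4) dx. Term by term:
    ∫_0^4 36*x^4 dx = 36864/5;  ∫_0^4 72*x^3 dx = 4608;  ∫_0^4 60*x^2 dx = 1280;
    ∫_0^4 24*x dx = 192;  ∫_0^4 4 dx = 16.
  Sum: 36864/5 + 4608 + 1280 + 192 + 16 = 67344/5.
Adding: ||u||_{H^1}^2 = 2433188/105 + 67344/5 = 3847412/105.


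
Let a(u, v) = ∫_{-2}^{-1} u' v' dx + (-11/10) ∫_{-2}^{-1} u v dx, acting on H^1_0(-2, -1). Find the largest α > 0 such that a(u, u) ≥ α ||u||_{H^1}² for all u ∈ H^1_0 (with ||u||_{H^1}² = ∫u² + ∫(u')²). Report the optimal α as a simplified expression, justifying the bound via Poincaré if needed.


α = (-11/10 + π^2)/(1 + π^2)

Coercivity of a(·,·) on H^1_0(-2, -1) means a(u, u) ≥ α ||u||_{H^1}² for every u ∈ H^1_0.
The interval has length L = 1, and Poincaré/coercivity depend only on L. Here a(u, u) = ∫(u')² + (-11/10)·∫u².
Here c = -11/10 < 0 with |c| < (π/L)² = π^2, so coercivity still holds. The condition a(u,u) ≥ α||u||_{H^1}² reads (1−α)∫(u')² ≥ (α−c)∫u². Any admissible α is ≤ 1 (rapidly oscillating u have ∫u²/∫(u')² → 0), and α = 1 would force 0 ≥ (1−c)∫u², impossible since c < 1; so 1−α > 0. By the sharp Poincaré inequality on H^1_0 of an interval of length L, ∫(u')² ≥ (π/L)²∫u² with equality for the first sine mode sin(π(x−x₀)/L) (x₀ the left endpoint), so the inequality holds for all u iff (1−α)(π/L)² ≥ α − c, i.e. α ≤ ((π/L)² + c)/((π/L)² + 1) = (1 + c(L/π)²)/(1 + (L/π)²). (Direct route, valid since c ≤ 0: Poincaré gives c∫u² ≥ c(L/π)²∫(u')², so a(u,u) ≥ (1 + c(L/π)²)∫(u')², while ||u||_{H^1}² ≤ (1 + (L/π)²)∫(u')²; dividing yields the same α.) With (π/L)² = π^2 and c = -11/10, the largest admissible constant is α = ((π/L)² + c)/((π/L)² + 1).
Simplifying, α = (-11/10 + π^2)/(1 + π^2).


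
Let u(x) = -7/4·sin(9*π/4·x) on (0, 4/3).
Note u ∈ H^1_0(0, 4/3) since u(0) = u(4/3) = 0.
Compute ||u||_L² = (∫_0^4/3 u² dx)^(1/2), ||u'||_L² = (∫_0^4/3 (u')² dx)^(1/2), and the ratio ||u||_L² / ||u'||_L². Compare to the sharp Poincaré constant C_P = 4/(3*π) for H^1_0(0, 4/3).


||u||_L² / ||u'||_L² = 4/(9*π) < C_P = 4/(3*π).

u(x) = -7/4·sin(9*π/4·x), so u'(x) = -63*π*cos(9*π*x/4)/16.
Writing u(x) = A·sin(kπx/L) with A = -7/4 and k = 3, use ∫_0^L sin²(kπx/L) dx = L/2 and ∫_0^L cos²(kπx/L) dx = L/2.
u² = 49/16·sin²(9*π/4·x) and (u')² = 3969*π^2/256·cos²(9*π/4·x), and each of sin², cos² integrates to L/2 = 2/3 over (0, 4/3).
∫_0^4/3 u² dx = 49/24, so ||u||_L² = 7*sqrt(6)/12.
∫_0^4/3 (u')² dx = 1323*π^2/128, so ||u'||_L² = 21*sqrt(6)*π/16.
Ratio ||u||_L² / ||u'||_L² = 4/(9*π).
Sharp Poincaré constant on H^1_0(0, 4/3) is C_P = L/π = 4/(3*π), achieved by sin(3*π/4·x).
This is the k = 3 harmonic; the ratio L/(kπ) is strictly less than C_P = L/π, consistent with the sharp inequality ||u||_L² ≤ C_P ||u'||_L².


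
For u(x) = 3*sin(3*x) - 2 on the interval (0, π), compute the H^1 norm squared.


||u||_{H^1(0,π)}^2 = -8 + 49*π

u'(x) = 9*cos(3*x).
Expand u² and (u')² and integrate term by term on (0, π), using: for integers n ≥ 1, ∫_0^π sin²(nx) dx = ∫_0^π cos²(nx) dx = π/2; for n ≠ n', ∫_0^π sin(nx)sin(n'x) dx = ∫_0^π cos(nx)cos(n'x) dx = 0; and by product-to-sum, ∫_0^π sin(nx)cos(n'x) dx = ½∫_0^π [sin((n+n')x) + sin((n−n')x)] dx, which is 0 when n+n' is even and 2n/(n²−n'²) when n+n' is odd (it need not vanish on (0, π)). For the constant mode: ∫_0^π 1 dx = π, ∫_0^π cos(nx) dx = 0, ∫_0^π sin(nx) dx = (1−(−1)^n)/n.
  u² squared terms: (-2)²·∫1 dx = 4·π = 4*π;  (3)²·∫sin(3x)² dx = 9·π/2 = 9*π/2.
  u² cross terms: 2·(-2)·(3)·∫1·sin(3x) dx = -12·(2/3) = -8.
  So ∫_0^π u² dx = 4*π + 9*π/2 − 8 = -8 + 17*π/2.
  (u')² squared terms: (9)²·∫cos(3x)² dx = 81·π/2 = 81*π/2.
  So ∫_0^π (u')² dx = 81*π/2.
||u||_{H^1}^2 = (-8 + 17*π/2) + (81*π/2) = -8 + 49*π.


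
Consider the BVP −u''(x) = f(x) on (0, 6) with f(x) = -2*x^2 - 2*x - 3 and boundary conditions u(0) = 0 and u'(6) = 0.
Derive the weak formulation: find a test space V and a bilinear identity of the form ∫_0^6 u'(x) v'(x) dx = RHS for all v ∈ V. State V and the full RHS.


V = {v ∈ H^1(0, 6) : v(0) = 0} (test functions vanish at x = 0 where u is specified); weak form: ∫_0^6 u'v' dx = ∫_0^6 (-2*x^2 - 2*x - 3) v dx for all v ∈ V.

Multiply both sides by a test function v and integrate from 0 to 6:
  ∫_0^6 −u''(x) v(x) dx = ∫_0^6 f(x) v(x) dx.
Integrate the LHS by parts once:
  ∫_0^6 −u'' v dx = −[u'(x) v(x)]_0^6 + ∫_0^6 u'(x) v'(x) dx.
Thus ∫_0^6 u'(x) v'(x) dx = ∫_0^6 f(x) v(x) dx + [u'(x) v(x)]_0^6.
Choose V so that boundary terms are either known or forced to vanish.
Mixed BC: u(0) = 0 (Dirichlet) and u'(6) = 0 (Neumann). Define V = {v ∈ H^1(0, 6) : v(0) = 0}. Then [u' v]_0^6 = u'(6)·v(6) − u'(0)·0 = 0.
Weak formulation: find u (satisfying any essential BC) such that ∫_0^6 u'(x) v'(x) dx = ∫_0^6 f v dx for all v ∈ V (Dirichlet at 0 absorbed into V; the Neumann datum at x = 6 is zero, so no boundary term remains).
Substituting f(x) = -2*x^2 - 2*x - 3, the right-hand side is ∫_0^6 (-2*x^2 - 2*x - 3) v dx.


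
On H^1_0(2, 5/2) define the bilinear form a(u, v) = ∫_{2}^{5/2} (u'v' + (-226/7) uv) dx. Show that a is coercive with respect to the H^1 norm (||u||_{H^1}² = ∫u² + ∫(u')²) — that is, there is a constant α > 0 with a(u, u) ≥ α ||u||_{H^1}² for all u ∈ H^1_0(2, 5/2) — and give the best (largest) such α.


α = 2*(-113 + 14*π^2)/(7*(1 + 4*π^2))

Coercivity of a(·,·) on H^1_0(2, 5/2) means a(u, u) ≥ α ||u||_{H^1}² for every u ∈ H^1_0.
The interval has length L = 1/2, and Poincaré/coercivity depend only on L. Here a(u, u) = ∫(u')² + (-226/7)·∫u².
Here c = -226/7 < 0 with |c| < (π/L)² = 4*π^2, so coercivity still holds. The condition a(u,u) ≥ α||u||_{H^1}² reads (1−α)∫(u')² ≥ (α−c)∫u². Any admissible α is ≤ 1 (rapidly oscillating u have ∫u²/∫(u')² → 0), and α = 1 would force 0 ≥ (1−c)∫u², impossible since c < 1; so 1−α > 0. By the sharp Poincaré inequality on H^1_0 of an interval of length L, ∫(u')² ≥ (π/L)²∫u² with equality for the first sine mode sin(π(x−x₀)/L) (x₀ the left endpoint), so the inequality holds for all u iff (1−α)(π/L)² ≥ α − c, i.e. α ≤ ((π/L)² + c)/((π/L)² + 1) = (1 + c(L/π)²)/(1 + (L/π)²). (Direct route, valid since c ≤ 0: Poincaré gives c∫u² ≥ c(L/π)²∫(u')², so a(u,u) ≥ (1 + c(L/π)²)∫(u')², while ||u||_{H^1}² ≤ (1 + (L/π)²)∫(u')²; dividing yields the same α.) With (π/L)² = 4*π^2 and c = -226/7, the largest admissible constant is α = ((π/L)² + c)/((π/L)² + 1).
Simplifying, α = 2*(-113 + 14*π^2)/(7*(1 + 4*π^2)).


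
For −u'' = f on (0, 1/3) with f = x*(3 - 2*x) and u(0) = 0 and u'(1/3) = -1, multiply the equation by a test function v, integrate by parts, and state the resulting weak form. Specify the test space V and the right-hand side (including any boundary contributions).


V = {v ∈ H^1(0, 1/3) : v(0) = 0} (test functions vanish at x = 0 where u is specified); weak form: ∫_0^1/3 u'v' dx = ∫_0^1/3 (x*(3 - 2*x)) v dx − v(1/3) for all v ∈ V.

Multiply both sides by a test function v and integrate from 0 to 1/3:
  ∫_0^1/3 −u''(x) v(x) dx = ∫_0^1/3 f(x) v(x) dx.
Integrate the LHS by parts once:
  ∫_0^1/3 −u'' v dx = −[u'(x) v(x)]_0^1/3 + ∫_0^1/3 u'(x) v'(x) dx.
Thus ∫_0^1/3 u'(x) v'(x) dx = ∫_0^1/3 f(x) v(x) dx + [u'(x) v(x)]_0^1/3.
Choose V so that boundary terms are either known or forced to vanish.
Mixed BC: u(0) = 0 (Dirichlet) and u'(1/3) = -1 (Neumann). Define V = {v ∈ H^1(0, 1/3) : v(0) = 0}. Then [u' v]_0^1/3 = u'(1/3)·v(1/3) − u'(0)·0 = − v(1/3).
Weak formulation: find u (satisfying any essential BC) such that ∫_0^1/3 u'(x) v'(x) dx = ∫_0^1/3 f v dx − v(1/3) for all v ∈ V (Dirichlet at 0 absorbed into V; Neumann datum at x = 1/3 contributes the boundary term).
Substituting f(x) = x*(3 - 2*x), the right-hand side is ∫_0^1/3 (x*(3 - 2*x)) v dx − v(1/3).


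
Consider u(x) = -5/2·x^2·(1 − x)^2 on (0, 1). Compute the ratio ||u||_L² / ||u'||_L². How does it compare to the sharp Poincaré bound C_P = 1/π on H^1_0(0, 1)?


||u||_L² / ||u'||_L² = sqrt(3)/6 < C_P = 1/π.

u(x) = -5/2·x^2·(1 − x)^2, so u'(x) = 5*x*(x*(1 - x) - (x - 1)^2).
u(x) = -5/2·x^2·(1 − x)^2 vanishes at x = 0 and x = 1, so u ∈ H^1_0(0, 1). Differentiate via the product rule and integrate the resulting polynomials term by term.
  ∫_0^1 u² dx = ∫_0^1 (25*x^8/4 - 25*x^7 + 75*x^6/2 - 25*x^5 + 25*x^4/4) dx. Term by term:
    ∫_0^1 25*x^8/4 dx = 25/36;  ∫_0^1 -25*x^7 dx = -25/8;  ∫_0^1 75*x^6/2 dx = 75/14;
    ∫_0^1 -25*x^5 dx = -25/6;  ∫_0^1 25*x^4/4 dx = 5/4.
  Sum: 25/36 − 25/8 + 75/14 − 25/6 + 5/4 = 5/504.
  ∫_0^1 (u')² dx = ∫_0^1 (100*x^6 - 300*x^5 + 325*x^4 - 150*x^3 + 25*x^2) dx. Term by term:
    ∫_0^1 100*x^6 dx = 100/7;  ∫_0^1 -300*x^5 dx = -50;  ∫_0^1 325*x^4 dx = 65;
    ∫_0^1 -150*x^3 dx = -75/2;  ∫_0^1 25*x^2 dx = 25/3.
  Sum: 100/7 − 50 + 65 − 75/2 + 25/3 = 5/42.
∫_0^1 u² dx = 5/504, so ||u||_L² = sqrt(70)/84.
∫_0^1 (u')² dx = 5/42, so ||u'||_L² = sqrt(210)/42.
Ratio ||u||_L² / ||u'||_L² = sqrt(3)/6.
Sharp Poincaré constant on H^1_0(0, 1) is C_P = L/π = 1/π, achieved by sin(π·x).
A polynomial bump cannot attain the sharp Poincaré constant (only the first sine eigenfunction does), so the ratio is strictly less than C_P, consistent with ||u||_L² ≤ C_P ||u'||_L².


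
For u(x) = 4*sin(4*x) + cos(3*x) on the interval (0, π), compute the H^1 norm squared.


||u||_{H^1(0,π)}^2 = 640/7 + 141*π

u'(x) = -3*sin(3*x) + 16*cos(4*x).
Expand u² and (u')² and integrate term by term on (0, π), using: for integers n ≥ 1, ∫_0^π sin²(nx) dx = ∫_0^π cos²(nx) dx = π/2; for n ≠ n', ∫_0^π sin(nx)sin(n'x) dx = ∫_0^π cos(nx)cos(n'x) dx = 0; and by product-to-sum, ∫_0^π sin(nx)cos(n'x) dx = ½∫_0^π [sin((n+n')x) + sin((n−n')x)] dx, which is 0 when n+n' is even and 2n/(n²−n'²) when n+n' is odd (it need not vanish on (0, π)).
  u² squared terms: (4)²·∫sin(4x)² dx = 16·π/2 = 8*π;  (1)²·∫cos(3x)² dx = 1·π/2 = π/2.
  u² cross terms: 2·(4)·(1)·∫sin(4x)·cos(3x) dx = 8·(8/7) = 64/7.
  So ∫_0^π u² dx = 8*π + π/2 + 64/7 = 64/7 + 17*π/2.
  (u')² squared terms: (-3)²·∫sin(3x)² dx = 9·π/2 = 9*π/2;  (16)²·∫cos(4x)² dx = 256·π/2 = 128*π.
  (u')² cross terms: 2·(-3)·(16)·∫sin(3x)·cos(4x) dx = -96·(-6/7) = 576/7.
  So ∫_0^π (u')² dx = 9*π/2 + 128*π + 576/7 = 576/7 + 265*π/2.
||u||_{H^1}^2 = (64/7 + 17*π/2) + (576/7 + 265*π/2) = 640/7 + 141*π.


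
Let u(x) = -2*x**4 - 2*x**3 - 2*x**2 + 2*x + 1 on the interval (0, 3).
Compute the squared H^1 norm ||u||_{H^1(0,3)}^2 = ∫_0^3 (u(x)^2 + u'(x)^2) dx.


||u||_{H^1}^2 = 1930557/35

The H^1 norm (squared) on an interval (0, L) is
  ||u||_{H^1}^2 = ∫_0^L u(x)^2 dx + ∫_0^L u'(x)^2 dx.
Compute u'(x) = -8*x**3 - 6*x**2 - 4*x + 2.
Then u(x)^2 = 4*x**8 + 8*x**7 + 12*x**6 - 8*x**4 - 12*x**3 + 4*x + 1 and u'(x)^2 = 64*x**6 + 96*x**5 + 100*x**4 + 16*x**3 - 8*x**2 - 16*x + 4.
Integrate each monomial from 0 to 3 using ∫_0^3 c·x^n dx = c·3^(n+1)/(n+1):
  ∫_0^3 u(x)^2 dx = ∫_0^3 (4*x^8 + 8*x^7 + 12*x^6 - 8*x^4 - 12*x^3 + 4*x + 1) dx. Term by term:
    ∫_0^3 4*x^8 dx = 8748;  ∫_0^3 8*x^7 dx = 6561;  ∫_0^3 12*x^6 dx = 26244/7;
    ∫_0^3 -8*x^4 dx = -1944/5;  ∫_0^3 -12*x^3 dx = -243;  ∫_0^3 4*x dx = 18;
    ∫_0^3 1 dx = 3.
  Sum: 8748 + 6561 + 26244/7 − 1944/5 − 243 + 18 + 3 = 645657/35.
  ∫_0^3 u'(x)^2 dx = ∫_0^3 (64*x^6 + 96*x^5 + 100*x^4 + 16*x^3 - 8*x^2 - 16*x + 4) dx. Term by term:
    ∫_0^3 64*x^6 dx = 139968/7;  ∫_0^3 96*x^5 dx = 11664;  ∫_0^3 100*x^4 dx = 4860;
    ∫_0^3 16*x^3 dx = 324;  ∫_0^3 -8*x^2 dx = -72;  ∫_0^3 -16*x dx = -72;
    ∫_0^3 4 dx = 12.
  Sum: 139968/7 + 11664 + 4860 + 324 − 72 − 72 + 12 = 256980/7.
Adding: ||u||_{H^1}^2 = 645657/35 + 256980/7 = 1930557/35.


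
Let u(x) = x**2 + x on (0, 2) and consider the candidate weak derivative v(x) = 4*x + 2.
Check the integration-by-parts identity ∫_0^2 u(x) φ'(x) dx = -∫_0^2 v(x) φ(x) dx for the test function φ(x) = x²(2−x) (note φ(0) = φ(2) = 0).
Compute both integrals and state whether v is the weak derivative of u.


LHS = -68/15, RHS = -136/15. No, v is not the weak derivative of u.

u(x) = x**2 + x, classical derivative u'(x) = 2*x + 1.
φ(x) = x²(2−x), so φ'(x) = x*(4 - 3*x).
Note φ(0) = φ(2) = 0, so the boundary term u·φ vanishes.
LHS = ∫_0^2 u(x) φ'(x) dx = ∫_0^2 (-3*x^4 + x^3 + 4*x^2) dx. Term by term:
  ∫_0^2 -3*x^4 dx = -96/5;  ∫_0^2 x^3 dx = 4;  ∫_0^2 4*x^2 dx = 32/3.
Sum: -96/5 + 4 + 32/3 = -68/15.
So LHS = -68/15.
∫_0^2 v(x) φ(x) dx = ∫_0^2 (-4*x^4 + 6*x^3 + 4*x^2) dx. Term by term:
  ∫_0^2 -4*x^4 dx = -128/5;  ∫_0^2 6*x^3 dx = 24;  ∫_0^2 4*x^2 dx = 32/3.
Sum: -128/5 + 24 + 32/3 = 136/15.
So RHS = -∫_0^2 v(x) φ(x) dx = -136/15.
LHS − RHS = 68/15 ≠ 0, so the identity fails.
(For a valid weak derivative the identity must hold for EVERY test function, in particular this one. The failure shows v is NOT the weak derivative of u.)
Correct weak derivative would be u'(x) = 2*x + 1.
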